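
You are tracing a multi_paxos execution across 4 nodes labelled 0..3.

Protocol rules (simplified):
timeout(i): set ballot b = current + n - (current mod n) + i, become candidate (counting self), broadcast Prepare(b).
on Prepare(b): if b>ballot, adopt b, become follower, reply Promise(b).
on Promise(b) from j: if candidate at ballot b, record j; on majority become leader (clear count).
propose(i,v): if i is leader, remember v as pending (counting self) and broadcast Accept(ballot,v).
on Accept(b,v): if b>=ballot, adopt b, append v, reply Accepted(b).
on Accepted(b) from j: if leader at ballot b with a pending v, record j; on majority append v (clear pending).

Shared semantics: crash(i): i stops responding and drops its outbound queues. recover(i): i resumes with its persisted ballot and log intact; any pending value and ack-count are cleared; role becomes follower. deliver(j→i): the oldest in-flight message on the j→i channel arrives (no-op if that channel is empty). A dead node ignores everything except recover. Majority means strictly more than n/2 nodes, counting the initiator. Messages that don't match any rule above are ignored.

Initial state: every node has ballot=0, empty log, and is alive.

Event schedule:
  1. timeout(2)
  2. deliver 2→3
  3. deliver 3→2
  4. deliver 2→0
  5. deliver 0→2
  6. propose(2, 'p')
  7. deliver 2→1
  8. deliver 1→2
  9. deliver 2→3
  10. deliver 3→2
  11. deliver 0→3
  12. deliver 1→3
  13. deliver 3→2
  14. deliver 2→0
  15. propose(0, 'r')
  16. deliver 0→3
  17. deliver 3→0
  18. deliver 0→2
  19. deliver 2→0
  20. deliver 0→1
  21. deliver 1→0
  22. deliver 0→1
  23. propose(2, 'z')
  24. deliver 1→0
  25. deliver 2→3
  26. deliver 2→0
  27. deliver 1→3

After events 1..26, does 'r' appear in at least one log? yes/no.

after 1 — timeout(2): n2:cand/b6/[-]
after 2 — deliver 2→3: n3:foll/b6/[-]
after 3 — deliver 3→2: ·
after 4 — deliver 2→0: n0:foll/b6/[-]
after 5 — deliver 0→2: n2:lead/b6/[-]
after 6 — propose(2,'p'): ·
after 7 — deliver 2→1: n1:foll/b6/[-]
after 8 — deliver 1→2: ·
after 9 — deliver 2→3: n3:foll/b6/[p]
after 10 — deliver 3→2: ·
after 11 — deliver 0→3: ·
after 12 — deliver 1→3: ·
after 13 — deliver 3→2: ·
after 14 — deliver 2→0: n0:foll/b6/[p]
after 15 — propose(0,'r'): ·
after 16 — deliver 0→3: ·
after 17 — deliver 3→0: ·
after 18 — deliver 0→2: n2:lead/b6/[p]
after 19 — deliver 2→0: ·
after 20 — deliver 0→1: ·
after 21 — deliver 1→0: ·
after 22 — deliver 0→1: ·
after 23 — propose(2,'z'): ·
after 24 — deliver 1→0: ·
after 25 — deliver 2→3: n3:foll/b6/[p,z]
after 26 — deliver 2→0: n0:foll/b6/[p,z]

no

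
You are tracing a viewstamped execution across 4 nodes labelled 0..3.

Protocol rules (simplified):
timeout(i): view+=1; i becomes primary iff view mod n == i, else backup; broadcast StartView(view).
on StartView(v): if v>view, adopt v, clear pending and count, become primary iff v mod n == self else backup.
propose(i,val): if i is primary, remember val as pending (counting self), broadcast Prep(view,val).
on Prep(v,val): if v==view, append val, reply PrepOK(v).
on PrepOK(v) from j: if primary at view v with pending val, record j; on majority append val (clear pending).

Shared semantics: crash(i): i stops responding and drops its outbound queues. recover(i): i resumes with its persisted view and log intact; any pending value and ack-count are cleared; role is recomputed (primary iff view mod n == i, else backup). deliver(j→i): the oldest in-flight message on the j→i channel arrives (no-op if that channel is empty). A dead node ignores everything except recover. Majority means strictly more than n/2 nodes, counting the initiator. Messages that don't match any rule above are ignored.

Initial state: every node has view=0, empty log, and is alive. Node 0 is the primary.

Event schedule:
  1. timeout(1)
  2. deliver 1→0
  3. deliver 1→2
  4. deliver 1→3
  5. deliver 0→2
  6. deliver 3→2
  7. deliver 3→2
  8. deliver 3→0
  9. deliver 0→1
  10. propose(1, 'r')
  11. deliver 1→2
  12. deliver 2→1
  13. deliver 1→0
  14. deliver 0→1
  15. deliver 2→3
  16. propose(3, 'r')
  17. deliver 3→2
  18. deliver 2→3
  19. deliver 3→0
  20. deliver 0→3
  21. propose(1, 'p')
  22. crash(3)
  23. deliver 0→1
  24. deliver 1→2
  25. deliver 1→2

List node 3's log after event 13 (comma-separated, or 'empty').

empty

e1 timeout(1): 1[prim,v=1,-]
e2 deliver 1→0: 0[back,v=1,-]
e3 deliver 1→2: 2[back,v=1,-]
e4 deliver 1→3: 3[back,v=1,-]
e5 deliver 0→2: ·
e6 deliver 3→2: ·
e7 deliver 3→2: ·
e8 deliver 3→0: ·
e9 deliver 0→1: ·
e10 propose(1,'r'): ·
e11 deliver 1→2: 2[back,v=1,r]
e12 deliver 2→1: ·
e13 deliver 1→0: 0[back,v=1,r]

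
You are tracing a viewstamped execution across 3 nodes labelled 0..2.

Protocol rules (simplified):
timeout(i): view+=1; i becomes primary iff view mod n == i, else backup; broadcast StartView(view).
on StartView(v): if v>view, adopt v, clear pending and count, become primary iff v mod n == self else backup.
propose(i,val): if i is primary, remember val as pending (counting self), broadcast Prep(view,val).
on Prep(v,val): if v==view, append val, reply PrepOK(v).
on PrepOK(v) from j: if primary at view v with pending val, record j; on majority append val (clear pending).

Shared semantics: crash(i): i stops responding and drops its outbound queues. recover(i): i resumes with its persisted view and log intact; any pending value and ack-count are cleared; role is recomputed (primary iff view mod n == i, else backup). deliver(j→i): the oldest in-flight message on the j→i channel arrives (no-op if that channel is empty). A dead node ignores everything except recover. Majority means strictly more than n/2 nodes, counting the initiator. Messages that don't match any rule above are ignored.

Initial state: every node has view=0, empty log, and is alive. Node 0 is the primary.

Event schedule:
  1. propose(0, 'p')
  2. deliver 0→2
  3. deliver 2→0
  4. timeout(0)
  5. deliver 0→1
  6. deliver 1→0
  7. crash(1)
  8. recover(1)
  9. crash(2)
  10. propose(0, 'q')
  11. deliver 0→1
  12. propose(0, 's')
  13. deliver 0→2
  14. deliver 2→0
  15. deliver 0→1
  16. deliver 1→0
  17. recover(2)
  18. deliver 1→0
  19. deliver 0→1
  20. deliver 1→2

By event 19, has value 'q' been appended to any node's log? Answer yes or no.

no

1. propose(0,'p'):  nop
2. deliver 0→2:  <2:back v0 p>
3. deliver 2→0:  <0:prim v0 p>
4. timeout(0):  <0:back v1 p>
5. deliver 0→1:  <1:back v0 p>
6. deliver 1→0:  nop
7. crash(1):  <1:✗back v0 p>
8. recover(1):  <1:back v0 p>
9. crash(2):  <2:✗back v0 p>
10. propose(0,'q'):  nop
11. deliver 0→1:  <1:prim v1 p>
12. propose(0,'s'):  nop
13. deliver 0→2:  nop
14. deliver 2→0:  nop
15. deliver 0→1:  nop
16. deliver 1→0:  nop
17. recover(2):  <2:back v0 p>
18. deliver 1→0:  nop
19. deliver 0→1:  nop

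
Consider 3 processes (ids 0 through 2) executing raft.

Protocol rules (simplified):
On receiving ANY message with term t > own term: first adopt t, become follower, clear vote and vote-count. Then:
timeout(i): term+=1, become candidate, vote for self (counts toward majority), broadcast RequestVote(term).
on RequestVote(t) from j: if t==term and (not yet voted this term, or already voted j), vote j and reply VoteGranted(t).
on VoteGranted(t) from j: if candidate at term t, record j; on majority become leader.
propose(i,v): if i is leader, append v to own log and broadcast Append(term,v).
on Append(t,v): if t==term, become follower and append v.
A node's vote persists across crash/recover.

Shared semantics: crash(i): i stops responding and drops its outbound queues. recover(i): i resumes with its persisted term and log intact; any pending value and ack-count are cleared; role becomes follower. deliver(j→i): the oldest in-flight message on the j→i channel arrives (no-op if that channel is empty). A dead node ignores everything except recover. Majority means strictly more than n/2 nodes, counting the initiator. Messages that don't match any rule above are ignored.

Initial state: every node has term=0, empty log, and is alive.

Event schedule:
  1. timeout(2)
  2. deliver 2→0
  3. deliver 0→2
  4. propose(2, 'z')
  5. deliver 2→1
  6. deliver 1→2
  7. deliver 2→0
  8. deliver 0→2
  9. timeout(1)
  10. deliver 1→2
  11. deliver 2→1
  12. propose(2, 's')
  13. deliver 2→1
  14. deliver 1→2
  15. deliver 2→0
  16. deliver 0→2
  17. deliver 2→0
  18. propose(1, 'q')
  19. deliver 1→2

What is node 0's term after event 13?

e1 timeout(2): 2[cand,t=1,-]
e2 deliver 2→0: 0[foll,t=1,-]
e3 deliver 0→2: 2[lead,t=1,-]
e4 propose(2,'z'): 2[lead,t=1,z]
e5 deliver 2→1: 1[foll,t=1,-]
e6 deliver 1→2: ·
e7 deliver 2→0: 0[foll,t=1,z]
e8 deliver 0→2: ·
e9 timeout(1): 1[cand,t=2,-]
e10 deliver 1→2: 2[foll,t=2,z]
e11 deliver 2→1: ·
e12 propose(2,'s'): ·
e13 deliver 2→1: 1[lead,t=2,-]

1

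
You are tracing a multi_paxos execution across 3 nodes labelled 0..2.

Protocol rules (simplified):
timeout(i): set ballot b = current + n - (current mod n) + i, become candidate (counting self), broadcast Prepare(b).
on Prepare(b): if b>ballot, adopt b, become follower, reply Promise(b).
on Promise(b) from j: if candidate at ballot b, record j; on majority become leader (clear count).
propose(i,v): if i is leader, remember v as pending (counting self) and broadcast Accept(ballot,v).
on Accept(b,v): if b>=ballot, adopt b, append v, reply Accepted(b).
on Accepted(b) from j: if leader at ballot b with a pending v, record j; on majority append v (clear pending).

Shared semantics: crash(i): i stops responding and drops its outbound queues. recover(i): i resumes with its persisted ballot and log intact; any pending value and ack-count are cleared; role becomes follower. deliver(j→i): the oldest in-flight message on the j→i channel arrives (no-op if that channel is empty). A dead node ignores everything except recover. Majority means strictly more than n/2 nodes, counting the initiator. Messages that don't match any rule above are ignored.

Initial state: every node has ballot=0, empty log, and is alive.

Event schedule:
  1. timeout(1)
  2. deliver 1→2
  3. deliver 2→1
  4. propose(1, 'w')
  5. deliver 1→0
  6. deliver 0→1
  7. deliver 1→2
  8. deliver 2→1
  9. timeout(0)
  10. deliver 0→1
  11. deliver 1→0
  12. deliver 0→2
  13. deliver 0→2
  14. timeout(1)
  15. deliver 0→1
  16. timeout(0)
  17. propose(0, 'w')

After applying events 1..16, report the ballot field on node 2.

6

1. timeout(1):  <1:cand b4 ->
2. deliver 1→2:  <2:foll b4 ->
3. deliver 2→1:  <1:lead b4 ->
4. propose(1,'w'):  nop
5. deliver 1→0:  <0:foll b4 ->
6. deliver 0→1:  nop
7. deliver 1→2:  <2:foll b4 w>
8. deliver 2→1:  <1:lead b4 w>
9. timeout(0):  <0:cand b6 ->
10. deliver 0→1:  <1:foll b6 w>
11. deliver 1→0:  nop
12. deliver 0→2:  <2:foll b6 w>
13. deliver 0→2:  nop
14. timeout(1):  <1:cand b10 w>
15. deliver 0→1:  nop
16. timeout(0):  <0:cand b9 ->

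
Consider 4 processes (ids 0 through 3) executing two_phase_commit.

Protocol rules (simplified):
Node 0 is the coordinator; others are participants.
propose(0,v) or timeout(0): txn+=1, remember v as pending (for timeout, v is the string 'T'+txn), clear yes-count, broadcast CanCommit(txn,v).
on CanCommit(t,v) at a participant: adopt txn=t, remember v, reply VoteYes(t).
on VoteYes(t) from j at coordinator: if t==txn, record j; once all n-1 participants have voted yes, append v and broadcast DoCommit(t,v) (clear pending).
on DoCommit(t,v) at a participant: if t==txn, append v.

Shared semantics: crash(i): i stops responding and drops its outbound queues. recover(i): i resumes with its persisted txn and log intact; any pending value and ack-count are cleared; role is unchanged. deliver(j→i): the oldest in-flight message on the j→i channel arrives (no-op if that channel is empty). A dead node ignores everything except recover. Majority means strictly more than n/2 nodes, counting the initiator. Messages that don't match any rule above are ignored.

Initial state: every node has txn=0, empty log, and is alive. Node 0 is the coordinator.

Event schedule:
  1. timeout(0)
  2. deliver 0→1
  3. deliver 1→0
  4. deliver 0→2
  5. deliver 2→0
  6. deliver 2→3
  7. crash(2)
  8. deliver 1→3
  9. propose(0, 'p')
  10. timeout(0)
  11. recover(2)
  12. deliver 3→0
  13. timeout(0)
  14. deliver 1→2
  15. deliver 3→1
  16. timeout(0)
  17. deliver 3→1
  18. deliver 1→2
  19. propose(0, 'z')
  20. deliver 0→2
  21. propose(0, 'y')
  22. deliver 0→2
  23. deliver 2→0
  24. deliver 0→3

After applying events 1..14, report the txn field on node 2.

[1] timeout(0) → N0(coor t1 [-])
[2] deliver 0→1 → N1(part t1 [-])
[3] deliver 1→0 → ∅
[4] deliver 0→2 → N2(part t1 [-])
[5] deliver 2→0 → ∅
[6] deliver 2→3 → ∅
[7] crash(2) → N2(✗part t1 [-])
[8] deliver 1→3 → ∅
[9] propose(0,'p') → N0(coor t2 [-])
[10] timeout(0) → N0(coor t3 [-])
[11] recover(2) → N2(part t1 [-])
[12] deliver 3→0 → ∅
[13] timeout(0) → N0(coor t4 [-])
[14] deliver 1→2 → ∅

1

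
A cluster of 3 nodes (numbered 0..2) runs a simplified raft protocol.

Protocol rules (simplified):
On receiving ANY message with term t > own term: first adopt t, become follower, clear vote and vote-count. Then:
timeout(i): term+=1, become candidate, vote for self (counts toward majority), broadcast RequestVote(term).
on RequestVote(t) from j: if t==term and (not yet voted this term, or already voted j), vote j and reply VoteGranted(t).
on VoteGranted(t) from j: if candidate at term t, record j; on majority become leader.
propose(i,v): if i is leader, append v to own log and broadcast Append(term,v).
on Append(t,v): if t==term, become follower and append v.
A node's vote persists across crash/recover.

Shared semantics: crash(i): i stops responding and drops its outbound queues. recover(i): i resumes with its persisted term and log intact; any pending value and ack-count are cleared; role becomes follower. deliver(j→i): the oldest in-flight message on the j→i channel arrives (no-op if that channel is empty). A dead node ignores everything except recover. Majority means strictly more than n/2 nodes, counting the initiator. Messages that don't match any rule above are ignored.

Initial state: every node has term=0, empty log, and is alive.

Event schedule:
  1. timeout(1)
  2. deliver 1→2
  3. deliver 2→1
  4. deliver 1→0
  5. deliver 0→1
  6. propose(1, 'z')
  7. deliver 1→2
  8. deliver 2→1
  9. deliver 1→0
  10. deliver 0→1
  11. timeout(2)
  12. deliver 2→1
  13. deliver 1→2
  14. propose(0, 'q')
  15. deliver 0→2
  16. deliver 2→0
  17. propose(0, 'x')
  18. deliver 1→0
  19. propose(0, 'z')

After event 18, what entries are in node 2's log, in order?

after 1 — timeout(1): n1:cand/t1/[-]
after 2 — deliver 1→2: n2:foll/t1/[-]
after 3 — deliver 2→1: n1:lead/t1/[-]
after 4 — deliver 1→0: n0:foll/t1/[-]
after 5 — deliver 0→1: ·
after 6 — propose(1,'z'): n1:lead/t1/[z]
after 7 — deliver 1→2: n2:foll/t1/[z]
after 8 — deliver 2→1: ·
after 9 — deliver 1→0: n0:foll/t1/[z]
after 10 — deliver 0→1: ·
after 11 — timeout(2): n2:cand/t2/[z]
after 12 — deliver 2→1: n1:foll/t2/[z]
after 13 — deliver 1→2: n2:lead/t2/[z]
after 14 — propose(0,'q'): ·
after 15 — deliver 0→2: ·
after 16 — deliver 2→0: n0:foll/t2/[z]
after 17 — propose(0,'x'): ·
after 18 — deliver 1→0: ·

z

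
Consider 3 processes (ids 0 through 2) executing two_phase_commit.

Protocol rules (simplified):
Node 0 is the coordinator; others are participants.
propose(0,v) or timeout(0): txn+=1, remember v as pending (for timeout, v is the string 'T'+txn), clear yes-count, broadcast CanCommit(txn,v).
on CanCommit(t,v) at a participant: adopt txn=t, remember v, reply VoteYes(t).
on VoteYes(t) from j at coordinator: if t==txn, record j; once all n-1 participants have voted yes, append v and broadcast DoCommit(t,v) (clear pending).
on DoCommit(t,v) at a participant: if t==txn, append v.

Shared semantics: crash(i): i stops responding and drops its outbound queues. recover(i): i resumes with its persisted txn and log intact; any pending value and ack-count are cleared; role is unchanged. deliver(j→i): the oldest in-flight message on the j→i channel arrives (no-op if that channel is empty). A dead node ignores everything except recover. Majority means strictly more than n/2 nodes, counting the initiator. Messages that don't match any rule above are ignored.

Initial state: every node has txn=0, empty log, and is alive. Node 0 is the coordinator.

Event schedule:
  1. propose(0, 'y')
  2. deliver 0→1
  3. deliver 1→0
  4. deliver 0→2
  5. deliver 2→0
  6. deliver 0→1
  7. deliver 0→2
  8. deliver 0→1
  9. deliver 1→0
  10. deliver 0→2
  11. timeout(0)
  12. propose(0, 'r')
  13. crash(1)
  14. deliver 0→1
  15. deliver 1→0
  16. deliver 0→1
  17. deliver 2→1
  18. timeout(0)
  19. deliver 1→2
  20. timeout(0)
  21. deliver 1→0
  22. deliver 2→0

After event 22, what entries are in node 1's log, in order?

step 1 propose(0,'y'): 0={coor,t=1,log=-}
step 2 deliver 0→1: 1={part,t=1,log=-}
step 3 deliver 1→0: —
step 4 deliver 0→2: 2={part,t=1,log=-}
step 5 deliver 2→0: 0={coor,t=1,log=y}
step 6 deliver 0→1: 1={part,t=1,log=y}
step 7 deliver 0→2: 2={part,t=1,log=y}
step 8 deliver 0→1: —
step 9 deliver 1→0: —
step 10 deliver 0→2: —
step 11 timeout(0): 0={coor,t=2,log=y}
step 12 propose(0,'r'): 0={coor,t=3,log=y}
step 13 crash(1): 1={✗part,t=1,log=y}
step 14 deliver 0→1: —
step 15 deliver 1→0: —
step 16 deliver 0→1: —
step 17 deliver 2→1: —
step 18 timeout(0): 0={coor,t=4,log=y}
step 19 deliver 1→2: —
step 20 timeout(0): 0={coor,t=5,log=y}
step 21 deliver 1→0: —
step 22 deliver 2→0: —

y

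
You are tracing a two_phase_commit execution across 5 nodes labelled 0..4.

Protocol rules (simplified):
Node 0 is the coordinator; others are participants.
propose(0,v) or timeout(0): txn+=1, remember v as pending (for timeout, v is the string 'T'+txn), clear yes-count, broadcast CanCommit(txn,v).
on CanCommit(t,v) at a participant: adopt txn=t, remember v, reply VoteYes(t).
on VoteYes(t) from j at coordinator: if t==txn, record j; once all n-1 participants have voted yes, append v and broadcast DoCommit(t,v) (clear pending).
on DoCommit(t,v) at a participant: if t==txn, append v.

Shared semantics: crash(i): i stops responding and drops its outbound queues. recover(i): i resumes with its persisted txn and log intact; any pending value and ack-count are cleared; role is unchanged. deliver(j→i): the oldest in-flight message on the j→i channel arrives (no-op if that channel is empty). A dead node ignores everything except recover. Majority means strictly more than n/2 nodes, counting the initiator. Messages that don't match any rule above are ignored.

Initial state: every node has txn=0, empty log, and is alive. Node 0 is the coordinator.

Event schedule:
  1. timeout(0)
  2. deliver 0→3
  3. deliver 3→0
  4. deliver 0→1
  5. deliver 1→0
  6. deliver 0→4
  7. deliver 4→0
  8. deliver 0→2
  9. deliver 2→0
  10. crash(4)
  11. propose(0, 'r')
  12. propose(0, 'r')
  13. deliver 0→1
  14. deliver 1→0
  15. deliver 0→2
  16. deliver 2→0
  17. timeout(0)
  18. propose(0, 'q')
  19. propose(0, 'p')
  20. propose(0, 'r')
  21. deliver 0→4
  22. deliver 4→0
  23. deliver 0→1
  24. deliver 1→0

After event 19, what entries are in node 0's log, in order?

step 1 timeout(0): 0={coor,t=1,log=-}
step 2 deliver 0→3: 3={part,t=1,log=-}
step 3 deliver 3→0: —
step 4 deliver 0→1: 1={part,t=1,log=-}
step 5 deliver 1→0: —
step 6 deliver 0→4: 4={part,t=1,log=-}
step 7 deliver 4→0: —
step 8 deliver 0→2: 2={part,t=1,log=-}
step 9 deliver 2→0: 0={coor,t=1,log=T1}
step 10 crash(4): 4={✗part,t=1,log=-}
step 11 propose(0,'r'): 0={coor,t=2,log=T1}
step 12 propose(0,'r'): 0={coor,t=3,log=T1}
step 13 deliver 0→1: 1={part,t=1,log=T1}
step 14 deliver 1→0: —
step 15 deliver 0→2: 2={part,t=1,log=T1}
step 16 deliver 2→0: —
step 17 timeout(0): 0={coor,t=4,log=T1}
step 18 propose(0,'q'): 0={coor,t=5,log=T1}
step 19 propose(0,'p'): 0={coor,t=6,log=T1}

T1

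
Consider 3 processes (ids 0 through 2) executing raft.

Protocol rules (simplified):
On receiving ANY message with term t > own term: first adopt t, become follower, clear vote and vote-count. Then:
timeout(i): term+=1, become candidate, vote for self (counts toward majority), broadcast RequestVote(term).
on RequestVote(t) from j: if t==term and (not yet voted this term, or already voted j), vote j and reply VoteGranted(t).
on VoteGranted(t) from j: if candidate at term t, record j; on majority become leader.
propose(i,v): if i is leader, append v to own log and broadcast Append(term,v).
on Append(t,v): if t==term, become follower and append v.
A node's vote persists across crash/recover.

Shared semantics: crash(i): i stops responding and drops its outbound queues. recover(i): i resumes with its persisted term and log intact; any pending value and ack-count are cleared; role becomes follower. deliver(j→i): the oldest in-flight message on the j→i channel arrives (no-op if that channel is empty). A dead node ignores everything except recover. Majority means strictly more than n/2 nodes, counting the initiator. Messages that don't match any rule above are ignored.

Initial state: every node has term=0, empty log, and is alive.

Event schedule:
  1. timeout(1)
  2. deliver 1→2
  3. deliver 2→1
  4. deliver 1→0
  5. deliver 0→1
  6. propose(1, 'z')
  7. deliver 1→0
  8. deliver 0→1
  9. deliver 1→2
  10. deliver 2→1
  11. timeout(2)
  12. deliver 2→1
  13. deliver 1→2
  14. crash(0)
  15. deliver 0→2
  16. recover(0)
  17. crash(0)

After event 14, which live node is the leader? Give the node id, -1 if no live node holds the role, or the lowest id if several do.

2

step 1 timeout(1): 1={cand,t=1,log=-}
step 2 deliver 1→2: 2={foll,t=1,log=-}
step 3 deliver 2→1: 1={lead,t=1,log=-}
step 4 deliver 1→0: 0={foll,t=1,log=-}
step 5 deliver 0→1: —
step 6 propose(1,'z'): 1={lead,t=1,log=z}
step 7 deliver 1→0: 0={foll,t=1,log=z}
step 8 deliver 0→1: —
step 9 deliver 1→2: 2={foll,t=1,log=z}
step 10 deliver 2→1: —
step 11 timeout(2): 2={cand,t=2,log=z}
step 12 deliver 2→1: 1={foll,t=2,log=z}
step 13 deliver 1→2: 2={lead,t=2,log=z}
step 14 crash(0): 0={✗foll,t=1,log=z}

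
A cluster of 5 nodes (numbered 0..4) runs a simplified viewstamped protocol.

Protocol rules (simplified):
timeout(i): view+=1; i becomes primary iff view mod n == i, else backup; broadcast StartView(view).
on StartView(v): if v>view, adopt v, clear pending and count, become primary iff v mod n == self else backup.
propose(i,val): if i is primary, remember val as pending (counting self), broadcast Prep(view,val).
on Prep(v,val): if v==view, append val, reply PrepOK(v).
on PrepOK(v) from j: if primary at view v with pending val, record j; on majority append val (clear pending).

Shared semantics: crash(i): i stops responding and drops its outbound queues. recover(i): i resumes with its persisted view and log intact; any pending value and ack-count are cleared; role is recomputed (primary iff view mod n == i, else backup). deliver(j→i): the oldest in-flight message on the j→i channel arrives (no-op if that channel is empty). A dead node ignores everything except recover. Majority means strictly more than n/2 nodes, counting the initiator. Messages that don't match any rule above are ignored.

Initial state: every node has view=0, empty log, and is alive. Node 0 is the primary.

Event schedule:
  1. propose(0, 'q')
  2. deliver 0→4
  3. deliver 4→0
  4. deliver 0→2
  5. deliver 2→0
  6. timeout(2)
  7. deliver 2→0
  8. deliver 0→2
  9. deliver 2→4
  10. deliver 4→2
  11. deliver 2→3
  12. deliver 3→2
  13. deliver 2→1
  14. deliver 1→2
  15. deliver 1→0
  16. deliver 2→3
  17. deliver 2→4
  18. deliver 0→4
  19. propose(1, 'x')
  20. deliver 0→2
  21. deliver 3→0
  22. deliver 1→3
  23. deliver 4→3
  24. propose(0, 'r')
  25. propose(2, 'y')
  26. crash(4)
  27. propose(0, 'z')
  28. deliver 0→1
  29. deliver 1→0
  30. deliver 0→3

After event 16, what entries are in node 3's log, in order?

step 1 propose(0,'q'): —
step 2 deliver 0→4: 4={back,v=0,log=q}
step 3 deliver 4→0: —
step 4 deliver 0→2: 2={back,v=0,log=q}
step 5 deliver 2→0: 0={prim,v=0,log=q}
step 6 timeout(2): 2={back,v=1,log=q}
step 7 deliver 2→0: 0={back,v=1,log=q}
step 8 deliver 0→2: —
step 9 deliver 2→4: 4={back,v=1,log=q}
step 10 deliver 4→2: —
step 11 deliver 2→3: 3={back,v=1,log=-}
step 12 deliver 3→2: —
step 13 deliver 2→1: 1={prim,v=1,log=-}
step 14 deliver 1→2: —
step 15 deliver 1→0: —
step 16 deliver 2→3: —

empty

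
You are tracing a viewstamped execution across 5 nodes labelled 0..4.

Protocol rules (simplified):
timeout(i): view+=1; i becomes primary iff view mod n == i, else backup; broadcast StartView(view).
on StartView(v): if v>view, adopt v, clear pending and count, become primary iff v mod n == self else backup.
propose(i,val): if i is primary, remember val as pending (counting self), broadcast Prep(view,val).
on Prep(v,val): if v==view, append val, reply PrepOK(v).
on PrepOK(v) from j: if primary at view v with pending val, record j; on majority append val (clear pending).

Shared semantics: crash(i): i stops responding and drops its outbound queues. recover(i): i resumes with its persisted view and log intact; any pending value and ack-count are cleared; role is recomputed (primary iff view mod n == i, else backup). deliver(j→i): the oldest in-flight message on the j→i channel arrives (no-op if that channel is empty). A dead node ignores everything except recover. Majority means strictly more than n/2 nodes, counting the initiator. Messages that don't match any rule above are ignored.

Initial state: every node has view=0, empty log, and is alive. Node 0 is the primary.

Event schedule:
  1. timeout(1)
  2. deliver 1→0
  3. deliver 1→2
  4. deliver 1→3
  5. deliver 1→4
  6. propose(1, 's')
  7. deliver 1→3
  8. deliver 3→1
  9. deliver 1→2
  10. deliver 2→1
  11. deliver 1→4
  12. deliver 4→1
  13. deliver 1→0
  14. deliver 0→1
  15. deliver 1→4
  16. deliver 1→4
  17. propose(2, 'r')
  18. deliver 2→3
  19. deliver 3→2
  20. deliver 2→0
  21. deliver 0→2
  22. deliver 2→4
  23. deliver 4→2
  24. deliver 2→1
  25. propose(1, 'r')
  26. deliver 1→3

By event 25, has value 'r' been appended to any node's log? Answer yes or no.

1. timeout(1):  <1:prim v1 ->
2. deliver 1→0:  <0:back v1 ->
3. deliver 1→2:  <2:back v1 ->
4. deliver 1→3:  <3:back v1 ->
5. deliver 1→4:  <4:back v1 ->
6. propose(1,'s'):  nop
7. deliver 1→3:  <3:back v1 s>
8. deliver 3→1:  nop
9. deliver 1→2:  <2:back v1 s>
10. deliver 2→1:  <1:prim v1 s>
11. deliver 1→4:  <4:back v1 s>
12. deliver 4→1:  nop
13. deliver 1→0:  <0:back v1 s>
14. deliver 0→1:  nop
15. deliver 1→4:  nop
16. deliver 1→4:  nop
17. propose(2,'r'):  nop
18. deliver 2→3:  nop
19. deliver 3→2:  nop
20. deliver 2→0:  nop
21. deliver 0→2:  nop
22. deliver 2→4:  nop
23. deliver 4→2:  nop
24. deliver 2→1:  nop
25. propose(1,'r'):  nop

no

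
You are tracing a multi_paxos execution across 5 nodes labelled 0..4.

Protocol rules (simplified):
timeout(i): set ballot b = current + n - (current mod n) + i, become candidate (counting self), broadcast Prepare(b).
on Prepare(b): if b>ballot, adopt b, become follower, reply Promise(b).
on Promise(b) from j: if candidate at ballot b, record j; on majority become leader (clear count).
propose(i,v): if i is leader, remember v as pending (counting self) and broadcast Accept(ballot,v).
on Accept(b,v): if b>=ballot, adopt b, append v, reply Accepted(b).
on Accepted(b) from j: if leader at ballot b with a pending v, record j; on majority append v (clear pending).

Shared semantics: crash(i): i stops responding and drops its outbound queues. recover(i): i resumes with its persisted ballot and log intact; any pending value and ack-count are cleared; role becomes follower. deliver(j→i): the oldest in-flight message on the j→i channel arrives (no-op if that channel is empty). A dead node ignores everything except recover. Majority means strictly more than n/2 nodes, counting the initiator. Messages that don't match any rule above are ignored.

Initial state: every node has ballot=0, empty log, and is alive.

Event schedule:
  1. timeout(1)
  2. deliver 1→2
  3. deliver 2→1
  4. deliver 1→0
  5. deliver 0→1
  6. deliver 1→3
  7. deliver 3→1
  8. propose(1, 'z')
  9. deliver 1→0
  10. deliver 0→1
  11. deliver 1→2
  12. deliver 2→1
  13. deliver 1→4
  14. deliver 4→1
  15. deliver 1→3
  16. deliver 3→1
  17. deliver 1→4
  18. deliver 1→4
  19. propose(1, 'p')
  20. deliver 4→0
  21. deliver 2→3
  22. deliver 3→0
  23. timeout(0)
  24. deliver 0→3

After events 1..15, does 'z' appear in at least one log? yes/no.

yes

after 1 — timeout(1): n1:cand/b6/[-]
after 2 — deliver 1→2: n2:foll/b6/[-]
after 3 — deliver 2→1: ·
after 4 — deliver 1→0: n0:foll/b6/[-]
after 5 — deliver 0→1: n1:lead/b6/[-]
after 6 — deliver 1→3: n3:foll/b6/[-]
after 7 — deliver 3→1: ·
after 8 — propose(1,'z'): ·
after 9 — deliver 1→0: n0:foll/b6/[z]
after 10 — deliver 0→1: ·
after 11 — deliver 1→2: n2:foll/b6/[z]
after 12 — deliver 2→1: n1:lead/b6/[z]
after 13 — deliver 1→4: n4:foll/b6/[-]
after 14 — deliver 4→1: ·
after 15 — deliver 1→3: n3:foll/b6/[z]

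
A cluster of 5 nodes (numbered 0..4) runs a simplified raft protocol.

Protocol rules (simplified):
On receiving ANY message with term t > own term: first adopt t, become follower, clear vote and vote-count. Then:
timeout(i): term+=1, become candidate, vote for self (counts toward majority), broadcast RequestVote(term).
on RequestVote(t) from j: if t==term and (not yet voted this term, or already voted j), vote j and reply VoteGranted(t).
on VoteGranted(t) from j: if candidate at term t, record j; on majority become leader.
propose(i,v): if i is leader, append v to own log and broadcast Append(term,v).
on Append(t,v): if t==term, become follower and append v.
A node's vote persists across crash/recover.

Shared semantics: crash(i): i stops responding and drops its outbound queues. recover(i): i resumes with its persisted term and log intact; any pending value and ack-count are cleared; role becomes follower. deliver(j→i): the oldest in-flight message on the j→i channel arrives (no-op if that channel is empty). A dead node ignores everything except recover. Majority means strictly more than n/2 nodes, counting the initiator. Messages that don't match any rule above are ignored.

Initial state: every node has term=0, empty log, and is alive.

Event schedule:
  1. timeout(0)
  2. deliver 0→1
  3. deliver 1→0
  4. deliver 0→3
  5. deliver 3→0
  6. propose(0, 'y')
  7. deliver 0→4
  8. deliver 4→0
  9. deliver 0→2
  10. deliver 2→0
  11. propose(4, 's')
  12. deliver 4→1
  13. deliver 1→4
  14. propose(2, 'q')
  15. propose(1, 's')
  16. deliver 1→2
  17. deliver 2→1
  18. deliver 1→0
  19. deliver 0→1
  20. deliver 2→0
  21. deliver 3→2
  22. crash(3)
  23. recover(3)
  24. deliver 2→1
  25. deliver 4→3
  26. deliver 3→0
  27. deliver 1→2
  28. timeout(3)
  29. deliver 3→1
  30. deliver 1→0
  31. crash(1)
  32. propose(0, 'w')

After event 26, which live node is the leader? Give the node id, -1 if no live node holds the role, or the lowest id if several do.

0

1. timeout(0):  <0:cand t1 ->
2. deliver 0→1:  <1:foll t1 ->
3. deliver 1→0:  nop
4. deliver 0→3:  <3:foll t1 ->
5. deliver 3→0:  <0:lead t1 ->
6. propose(0,'y'):  <0:lead t1 y>
7. deliver 0→4:  <4:foll t1 ->
8. deliver 4→0:  nop
9. deliver 0→2:  <2:foll t1 ->
10. deliver 2→0:  nop
11. propose(4,'s'):  nop
12. deliver 4→1:  nop
13. deliver 1→4:  nop
14. propose(2,'q'):  nop
15. propose(1,'s'):  nop
16. deliver 1→2:  nop
17. deliver 2→1:  nop
18. deliver 1→0:  nop
19. deliver 0→1:  <1:foll t1 y>
20. deliver 2→0:  nop
21. deliver 3→2:  nop
22. crash(3):  <3:✗foll t1 ->
23. recover(3):  <3:foll t1 ->
24. deliver 2→1:  nop
25. deliver 4→3:  nop
26. deliver 3→0:  nop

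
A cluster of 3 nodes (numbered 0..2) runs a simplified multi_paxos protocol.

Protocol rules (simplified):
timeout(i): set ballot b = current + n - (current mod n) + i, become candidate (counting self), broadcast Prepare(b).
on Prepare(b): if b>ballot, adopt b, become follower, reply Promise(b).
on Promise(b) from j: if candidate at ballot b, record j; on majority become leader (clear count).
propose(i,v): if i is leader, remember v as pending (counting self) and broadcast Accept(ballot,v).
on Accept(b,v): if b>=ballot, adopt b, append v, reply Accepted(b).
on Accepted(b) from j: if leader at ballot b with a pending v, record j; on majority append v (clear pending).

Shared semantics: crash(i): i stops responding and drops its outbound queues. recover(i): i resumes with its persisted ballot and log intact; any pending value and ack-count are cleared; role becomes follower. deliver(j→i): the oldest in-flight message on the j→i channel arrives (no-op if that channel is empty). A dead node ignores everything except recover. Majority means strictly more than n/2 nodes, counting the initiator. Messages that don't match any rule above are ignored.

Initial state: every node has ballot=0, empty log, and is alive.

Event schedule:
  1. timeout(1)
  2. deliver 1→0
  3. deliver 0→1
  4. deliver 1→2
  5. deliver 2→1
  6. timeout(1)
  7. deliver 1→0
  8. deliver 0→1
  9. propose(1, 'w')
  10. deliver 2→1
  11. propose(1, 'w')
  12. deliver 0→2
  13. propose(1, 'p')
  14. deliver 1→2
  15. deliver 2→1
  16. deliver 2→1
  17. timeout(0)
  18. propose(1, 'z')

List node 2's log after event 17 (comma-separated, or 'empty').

1. timeout(1):  <1:cand b4 ->
2. deliver 1→0:  <0:foll b4 ->
3. deliver 0→1:  <1:lead b4 ->
4. deliver 1→2:  <2:foll b4 ->
5. deliver 2→1:  nop
6. timeout(1):  <1:cand b7 ->
7. deliver 1→0:  <0:foll b7 ->
8. deliver 0→1:  <1:lead b7 ->
9. propose(1,'w'):  nop
10. deliver 2→1:  nop
11. propose(1,'w'):  nop
12. deliver 0→2:  nop
13. propose(1,'p'):  nop
14. deliver 1→2:  <2:foll b7 ->
15. deliver 2→1:  nop
16. deliver 2→1:  nop
17. timeout(0):  <0:cand b9 ->

empty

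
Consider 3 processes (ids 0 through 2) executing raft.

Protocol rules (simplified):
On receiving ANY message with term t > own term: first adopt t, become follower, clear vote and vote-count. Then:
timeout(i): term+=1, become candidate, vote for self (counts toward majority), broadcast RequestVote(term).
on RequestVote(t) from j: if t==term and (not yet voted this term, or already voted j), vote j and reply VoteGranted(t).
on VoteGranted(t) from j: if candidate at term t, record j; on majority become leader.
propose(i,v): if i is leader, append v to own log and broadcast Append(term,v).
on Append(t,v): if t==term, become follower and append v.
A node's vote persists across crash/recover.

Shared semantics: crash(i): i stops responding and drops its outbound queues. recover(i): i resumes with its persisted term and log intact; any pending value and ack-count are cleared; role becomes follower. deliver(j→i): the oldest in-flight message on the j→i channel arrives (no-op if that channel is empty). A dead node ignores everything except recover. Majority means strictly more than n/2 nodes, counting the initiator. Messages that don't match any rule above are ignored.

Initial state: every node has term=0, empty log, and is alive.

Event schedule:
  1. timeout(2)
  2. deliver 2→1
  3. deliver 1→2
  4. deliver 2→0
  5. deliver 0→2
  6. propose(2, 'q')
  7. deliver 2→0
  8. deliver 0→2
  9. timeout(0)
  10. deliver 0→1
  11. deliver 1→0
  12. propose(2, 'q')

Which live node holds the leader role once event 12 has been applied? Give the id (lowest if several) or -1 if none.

1. timeout(2):  <2:cand t1 ->
2. deliver 2→1:  <1:foll t1 ->
3. deliver 1→2:  <2:lead t1 ->
4. deliver 2→0:  <0:foll t1 ->
5. deliver 0→2:  nop
6. propose(2,'q'):  <2:lead t1 q>
7. deliver 2→0:  <0:foll t1 q>
8. deliver 0→2:  nop
9. timeout(0):  <0:cand t2 q>
10. deliver 0→1:  <1:foll t2 ->
11. deliver 1→0:  <0:lead t2 q>
12. propose(2,'q'):  <2:lead t1 q,q>

0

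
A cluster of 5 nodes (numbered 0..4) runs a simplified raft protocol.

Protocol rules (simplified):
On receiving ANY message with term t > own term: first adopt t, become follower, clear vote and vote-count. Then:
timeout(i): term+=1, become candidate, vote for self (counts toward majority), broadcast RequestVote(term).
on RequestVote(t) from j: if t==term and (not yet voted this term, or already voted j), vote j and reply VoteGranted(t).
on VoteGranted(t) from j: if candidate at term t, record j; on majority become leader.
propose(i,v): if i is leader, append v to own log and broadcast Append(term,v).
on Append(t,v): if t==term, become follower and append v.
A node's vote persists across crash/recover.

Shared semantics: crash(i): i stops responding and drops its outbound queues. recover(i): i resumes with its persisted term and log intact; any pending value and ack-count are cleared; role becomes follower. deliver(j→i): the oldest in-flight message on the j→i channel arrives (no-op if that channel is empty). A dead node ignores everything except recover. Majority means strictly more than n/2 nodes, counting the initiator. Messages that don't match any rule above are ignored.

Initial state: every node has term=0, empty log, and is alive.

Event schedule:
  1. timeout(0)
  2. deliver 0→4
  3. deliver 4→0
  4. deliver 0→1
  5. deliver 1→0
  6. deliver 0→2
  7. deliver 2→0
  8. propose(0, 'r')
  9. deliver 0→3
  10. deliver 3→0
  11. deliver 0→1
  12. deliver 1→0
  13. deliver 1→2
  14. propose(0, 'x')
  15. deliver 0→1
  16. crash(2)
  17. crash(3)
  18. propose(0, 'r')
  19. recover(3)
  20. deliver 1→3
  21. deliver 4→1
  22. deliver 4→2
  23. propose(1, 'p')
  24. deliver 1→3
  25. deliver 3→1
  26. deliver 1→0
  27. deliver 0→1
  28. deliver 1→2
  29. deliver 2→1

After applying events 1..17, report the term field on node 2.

1

step 1 timeout(0): 0={cand,t=1,log=-}
step 2 deliver 0→4: 4={foll,t=1,log=-}
step 3 deliver 4→0: —
step 4 deliver 0→1: 1={foll,t=1,log=-}
step 5 deliver 1→0: 0={lead,t=1,log=-}
step 6 deliver 0→2: 2={foll,t=1,log=-}
step 7 deliver 2→0: —
step 8 propose(0,'r'): 0={lead,t=1,log=r}
step 9 deliver 0→3: 3={foll,t=1,log=-}
step 10 deliver 3→0: —
step 11 deliver 0→1: 1={foll,t=1,log=r}
step 12 deliver 1→0: —
step 13 deliver 1→2: —
step 14 propose(0,'x'): 0={lead,t=1,log=r,x}
step 15 deliver 0→1: 1={foll,t=1,log=r,x}
step 16 crash(2): 2={✗foll,t=1,log=-}
step 17 crash(3): 3={✗foll,t=1,log=-}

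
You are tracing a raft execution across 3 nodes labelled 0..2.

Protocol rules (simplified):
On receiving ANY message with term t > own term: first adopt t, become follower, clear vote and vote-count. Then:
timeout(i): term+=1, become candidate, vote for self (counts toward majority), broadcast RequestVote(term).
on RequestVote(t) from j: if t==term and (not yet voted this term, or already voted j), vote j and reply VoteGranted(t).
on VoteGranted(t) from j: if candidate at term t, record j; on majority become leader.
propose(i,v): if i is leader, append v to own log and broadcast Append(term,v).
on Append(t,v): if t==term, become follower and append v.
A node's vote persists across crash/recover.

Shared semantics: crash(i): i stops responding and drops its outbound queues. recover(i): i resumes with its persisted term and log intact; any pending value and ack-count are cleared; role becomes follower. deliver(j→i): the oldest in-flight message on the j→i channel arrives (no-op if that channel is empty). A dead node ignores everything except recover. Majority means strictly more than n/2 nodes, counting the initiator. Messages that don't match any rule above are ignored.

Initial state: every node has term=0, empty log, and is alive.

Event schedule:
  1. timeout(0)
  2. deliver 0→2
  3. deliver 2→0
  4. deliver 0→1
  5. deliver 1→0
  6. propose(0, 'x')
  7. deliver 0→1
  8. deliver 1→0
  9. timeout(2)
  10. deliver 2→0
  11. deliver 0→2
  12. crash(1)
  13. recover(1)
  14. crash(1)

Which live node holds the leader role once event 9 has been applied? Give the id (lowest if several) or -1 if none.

after 1 — timeout(0): n0:cand/t1/[-]
after 2 — deliver 0→2: n2:foll/t1/[-]
after 3 — deliver 2→0: n0:lead/t1/[-]
after 4 — deliver 0→1: n1:foll/t1/[-]
after 5 — deliver 1→0: ·
after 6 — propose(0,'x'): n0:lead/t1/[x]
after 7 — deliver 0→1: n1:foll/t1/[x]
after 8 — deliver 1→0: ·
after 9 — timeout(2): n2:cand/t2/[-]

0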